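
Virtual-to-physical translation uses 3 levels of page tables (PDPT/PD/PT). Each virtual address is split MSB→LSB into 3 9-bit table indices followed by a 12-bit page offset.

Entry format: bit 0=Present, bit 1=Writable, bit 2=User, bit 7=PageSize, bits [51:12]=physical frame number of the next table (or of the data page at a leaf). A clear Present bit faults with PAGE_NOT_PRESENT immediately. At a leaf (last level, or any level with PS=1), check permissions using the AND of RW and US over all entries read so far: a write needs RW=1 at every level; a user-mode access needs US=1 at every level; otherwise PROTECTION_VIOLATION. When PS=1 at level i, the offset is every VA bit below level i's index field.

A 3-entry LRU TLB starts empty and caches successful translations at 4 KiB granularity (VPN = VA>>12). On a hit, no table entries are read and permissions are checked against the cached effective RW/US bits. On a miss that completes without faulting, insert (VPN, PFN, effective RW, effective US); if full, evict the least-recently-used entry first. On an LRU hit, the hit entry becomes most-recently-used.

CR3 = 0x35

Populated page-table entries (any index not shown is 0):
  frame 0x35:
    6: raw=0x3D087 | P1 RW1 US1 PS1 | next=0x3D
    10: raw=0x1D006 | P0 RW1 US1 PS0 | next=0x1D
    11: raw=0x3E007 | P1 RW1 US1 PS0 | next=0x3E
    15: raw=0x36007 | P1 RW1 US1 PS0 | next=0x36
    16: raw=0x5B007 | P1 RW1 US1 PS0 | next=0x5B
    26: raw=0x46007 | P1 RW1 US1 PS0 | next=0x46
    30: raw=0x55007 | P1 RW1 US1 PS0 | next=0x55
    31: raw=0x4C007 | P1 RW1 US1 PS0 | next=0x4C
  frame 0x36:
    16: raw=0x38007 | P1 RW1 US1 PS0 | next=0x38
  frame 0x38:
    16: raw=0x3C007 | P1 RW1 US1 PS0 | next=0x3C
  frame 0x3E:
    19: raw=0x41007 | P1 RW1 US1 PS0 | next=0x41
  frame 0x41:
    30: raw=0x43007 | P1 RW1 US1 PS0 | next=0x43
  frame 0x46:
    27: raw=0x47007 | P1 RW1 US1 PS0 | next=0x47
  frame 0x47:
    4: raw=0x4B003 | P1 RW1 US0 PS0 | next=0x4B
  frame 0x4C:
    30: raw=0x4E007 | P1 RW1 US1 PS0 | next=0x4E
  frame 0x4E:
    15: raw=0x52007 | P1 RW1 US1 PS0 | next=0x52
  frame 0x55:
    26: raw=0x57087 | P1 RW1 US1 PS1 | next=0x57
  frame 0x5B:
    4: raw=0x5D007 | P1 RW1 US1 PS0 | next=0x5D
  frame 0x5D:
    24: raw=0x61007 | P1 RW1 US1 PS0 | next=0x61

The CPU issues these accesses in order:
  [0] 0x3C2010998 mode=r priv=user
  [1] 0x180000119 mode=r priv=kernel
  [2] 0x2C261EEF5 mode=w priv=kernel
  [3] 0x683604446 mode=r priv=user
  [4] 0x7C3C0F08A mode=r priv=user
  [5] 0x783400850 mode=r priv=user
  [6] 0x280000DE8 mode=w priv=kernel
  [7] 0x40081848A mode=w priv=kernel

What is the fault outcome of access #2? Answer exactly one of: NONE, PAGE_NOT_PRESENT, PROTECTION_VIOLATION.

Per-access translation:
#0 VA=0x3C2010998 (r,user):
  L0: frame=0x35 idx=15 entry=0x36007 [P=1 RW=1 US=1 PS=0]
  L1: frame=0x36 idx=16 entry=0x38007 [P=1 RW=1 US=1 PS=0]
  L2: frame=0x38 idx=16 entry=0x3C007 [P=1 RW=1 US=1 PS=0]
  ⇒ phys 0x3C998  [3 reads]
#1 VA=0x180000119 (r,kernel):
  L0: frame=0x35 idx=6 entry=0x3D087 [P=1 RW=1 US=1 PS=1]
  ⇒ phys 0x3D119 (huge @L0)  [1 reads]
#2 VA=0x2C261EEF5 (w,kernel):
  L0: frame=0x35 idx=11 entry=0x3E007 [P=1 RW=1 US=1 PS=0]
  L1: frame=0x3E idx=19 entry=0x41007 [P=1 RW=1 US=1 PS=0]
  L2: frame=0x41 idx=30 entry=0x43007 [P=1 RW=1 US=1 PS=0]
  ⇒ phys 0x43EF5  [3 reads]
#3 VA=0x683604446 (r,user):
  L0: frame=0x35 idx=26 entry=0x46007 [P=1 RW=1 US=1 PS=0]
  L1: frame=0x46 idx=27 entry=0x47007 [P=1 RW=1 US=1 PS=0]
  L2: frame=0x47 idx=4 entry=0x4B003 [P=1 RW=1 US=0 PS=0]
  ⇒ fault: PROTECTION_VIOLATION  — 3 lookups
#4 VA=0x7C3C0F08A (r,user):
  L0: frame=0x35 idx=31 entry=0x4C007 [P=1 RW=1 US=1 PS=0]
  L1: frame=0x4C idx=30 entry=0x4E007 [P=1 RW=1 US=1 PS=0]
  L2: frame=0x4E idx=15 entry=0x52007 [P=1 RW=1 US=1 PS=0]
  ⇒ phys 0x5208A  [3 reads]
#5 VA=0x783400850 (r,user):
  L0: frame=0x35 idx=30 entry=0x55007 [P=1 RW=1 US=1 PS=0]
  L1: frame=0x55 idx=26 entry=0x57087 [P=1 RW=1 US=1 PS=1]
  ⇒ phys 0x57850 (huge @L1)  [2 reads]
#6 VA=0x280000DE8 (w,kernel):
  L0: frame=0x35 idx=10 entry=0x1D006 [P=0 RW=1 US=1 PS=0]
  ⇒ fault: PAGE_NOT_PRESENT  — 1 lookups
#7 VA=0x40081848A (w,kernel):
  L0: frame=0x35 idx=16 entry=0x5B007 [P=1 RW=1 US=1 PS=0]
  L1: frame=0x5B idx=4 entry=0x5D007 [P=1 RW=1 US=1 PS=0]
  L2: frame=0x5D idx=24 entry=0x61007 [P=1 RW=1 US=1 PS=0]
  ⇒ phys 0x6148A  [3 reads]

Access #2 fault: NONE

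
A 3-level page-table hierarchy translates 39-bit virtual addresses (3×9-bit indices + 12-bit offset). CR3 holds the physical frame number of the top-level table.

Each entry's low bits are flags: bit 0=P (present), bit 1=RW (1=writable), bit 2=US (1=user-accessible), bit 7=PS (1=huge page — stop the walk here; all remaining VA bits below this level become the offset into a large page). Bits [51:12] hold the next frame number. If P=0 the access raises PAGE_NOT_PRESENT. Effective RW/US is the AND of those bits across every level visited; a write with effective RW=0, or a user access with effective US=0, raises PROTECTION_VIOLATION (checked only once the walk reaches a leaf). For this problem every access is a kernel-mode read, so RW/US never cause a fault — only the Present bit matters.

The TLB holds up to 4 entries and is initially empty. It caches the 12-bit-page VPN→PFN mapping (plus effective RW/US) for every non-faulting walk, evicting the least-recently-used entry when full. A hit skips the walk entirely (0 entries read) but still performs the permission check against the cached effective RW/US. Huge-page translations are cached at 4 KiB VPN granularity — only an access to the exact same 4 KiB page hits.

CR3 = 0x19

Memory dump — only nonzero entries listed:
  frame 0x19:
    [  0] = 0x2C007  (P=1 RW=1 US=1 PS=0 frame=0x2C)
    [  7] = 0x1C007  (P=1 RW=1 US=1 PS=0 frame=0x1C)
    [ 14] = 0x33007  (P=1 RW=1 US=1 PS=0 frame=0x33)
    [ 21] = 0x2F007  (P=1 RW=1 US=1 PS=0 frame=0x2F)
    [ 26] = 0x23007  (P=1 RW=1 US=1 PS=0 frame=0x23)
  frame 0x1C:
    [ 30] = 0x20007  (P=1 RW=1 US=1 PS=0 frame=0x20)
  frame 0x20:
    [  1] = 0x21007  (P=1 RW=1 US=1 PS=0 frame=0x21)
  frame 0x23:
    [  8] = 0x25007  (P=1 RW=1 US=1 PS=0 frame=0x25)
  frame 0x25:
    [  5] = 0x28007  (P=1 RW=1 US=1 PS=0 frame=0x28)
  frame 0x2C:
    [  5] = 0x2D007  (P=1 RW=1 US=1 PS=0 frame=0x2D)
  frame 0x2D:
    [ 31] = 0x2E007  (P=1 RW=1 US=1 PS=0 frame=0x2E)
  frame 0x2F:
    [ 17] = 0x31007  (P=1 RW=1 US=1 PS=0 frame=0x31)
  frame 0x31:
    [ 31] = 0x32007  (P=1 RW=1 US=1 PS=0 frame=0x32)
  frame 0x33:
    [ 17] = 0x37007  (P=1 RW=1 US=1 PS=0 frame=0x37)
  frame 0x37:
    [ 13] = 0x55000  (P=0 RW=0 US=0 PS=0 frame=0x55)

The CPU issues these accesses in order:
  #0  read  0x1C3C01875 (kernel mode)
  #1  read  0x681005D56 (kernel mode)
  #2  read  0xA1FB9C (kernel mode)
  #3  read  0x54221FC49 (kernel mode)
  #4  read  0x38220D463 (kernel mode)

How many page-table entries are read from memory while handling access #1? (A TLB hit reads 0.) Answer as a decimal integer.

Trace:
#0 VA=0x1C3C01875 (r,kernel):
  L0 @0x19[7] → 0x1C007  P=1,RW=1,US=1,PS=0
  L1 @0x1C[30] → 0x20007  P=1,RW=1,US=1,PS=0
  L2 @0x20[1] → 0x21007  P=1,RW=1,US=1,PS=0
  ✓ 0x21875  — 3 lookups
#1 VA=0x681005D56 (r,kernel):
  L0 @0x19[26] → 0x23007  P=1,RW=1,US=1,PS=0
  L1 @0x23[8] → 0x25007  P=1,RW=1,US=1,PS=0
  L2 @0x25[5] → 0x28007  P=1,RW=1,US=1,PS=0
  ✓ 0x28D56  — 3 lookups
#2 VA=0xA1FB9C (r,kernel):
  L0 @0x19[0] → 0x2C007  P=1,RW=1,US=1,PS=0
  L1 @0x2C[5] → 0x2D007  P=1,RW=1,US=1,PS=0
  L2 @0x2D[31] → 0x2E007  P=1,RW=1,US=1,PS=0
  ✓ 0x2EB9C  — 3 lookups
#3 VA=0x54221FC49 (r,kernel):
  L0 @0x19[21] → 0x2F007  P=1,RW=1,US=1,PS=0
  L1 @0x2F[17] → 0x31007  P=1,RW=1,US=1,PS=0
  L2 @0x31[31] → 0x32007  P=1,RW=1,US=1,PS=0
  ✓ 0x32C49  — 3 lookups
#4 VA=0x38220D463 (r,kernel):
  L0 @0x19[14] → 0x33007  P=1,RW=1,US=1,PS=0
  L1 @0x33[17] → 0x37007  P=1,RW=1,US=1,PS=0
  L2 @0x37[13] → 0x55000  P=0,RW=0,US=0,PS=0
  → PAGE_NOT_PRESENT  (3 entries read)

Entries read for #1: 3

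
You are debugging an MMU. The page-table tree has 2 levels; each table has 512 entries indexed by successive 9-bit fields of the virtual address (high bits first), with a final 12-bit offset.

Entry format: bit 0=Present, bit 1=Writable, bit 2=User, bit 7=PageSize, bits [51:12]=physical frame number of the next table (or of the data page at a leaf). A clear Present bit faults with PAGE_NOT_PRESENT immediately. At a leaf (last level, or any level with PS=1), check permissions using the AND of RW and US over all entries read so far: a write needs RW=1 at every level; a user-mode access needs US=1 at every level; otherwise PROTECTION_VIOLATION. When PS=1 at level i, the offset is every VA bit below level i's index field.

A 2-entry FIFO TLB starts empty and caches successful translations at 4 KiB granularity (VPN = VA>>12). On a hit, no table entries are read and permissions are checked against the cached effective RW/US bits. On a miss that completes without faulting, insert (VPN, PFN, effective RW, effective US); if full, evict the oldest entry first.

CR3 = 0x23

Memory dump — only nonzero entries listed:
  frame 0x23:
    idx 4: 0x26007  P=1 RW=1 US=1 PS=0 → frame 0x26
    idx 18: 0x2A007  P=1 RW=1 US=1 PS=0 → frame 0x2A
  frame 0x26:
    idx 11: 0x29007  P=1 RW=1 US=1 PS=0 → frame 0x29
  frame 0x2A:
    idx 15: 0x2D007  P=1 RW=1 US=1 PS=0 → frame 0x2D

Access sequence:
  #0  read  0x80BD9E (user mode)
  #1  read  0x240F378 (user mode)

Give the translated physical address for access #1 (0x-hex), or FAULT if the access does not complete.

Walk each access:
#0 VA=0x80BD9E (r,user):
  [0] read 0x23 idx=4: raw=0x26007 flags P=1 W=1 U=1 S=0
  [1] read 0x26 idx=11: raw=0x29007 flags P=1 W=1 U=1 S=0
  ⇒ phys 0x29D9E  [2 reads]
#1 VA=0x240F378 (r,user):
  [0] read 0x23 idx=18: raw=0x2A007 flags P=1 W=1 U=1 S=0
  [1] read 0x2A idx=15: raw=0x2D007 flags P=1 W=1 U=1 S=0
  ⇒ phys 0x2D378  [2 reads]

Access #1 PA: 0x2D378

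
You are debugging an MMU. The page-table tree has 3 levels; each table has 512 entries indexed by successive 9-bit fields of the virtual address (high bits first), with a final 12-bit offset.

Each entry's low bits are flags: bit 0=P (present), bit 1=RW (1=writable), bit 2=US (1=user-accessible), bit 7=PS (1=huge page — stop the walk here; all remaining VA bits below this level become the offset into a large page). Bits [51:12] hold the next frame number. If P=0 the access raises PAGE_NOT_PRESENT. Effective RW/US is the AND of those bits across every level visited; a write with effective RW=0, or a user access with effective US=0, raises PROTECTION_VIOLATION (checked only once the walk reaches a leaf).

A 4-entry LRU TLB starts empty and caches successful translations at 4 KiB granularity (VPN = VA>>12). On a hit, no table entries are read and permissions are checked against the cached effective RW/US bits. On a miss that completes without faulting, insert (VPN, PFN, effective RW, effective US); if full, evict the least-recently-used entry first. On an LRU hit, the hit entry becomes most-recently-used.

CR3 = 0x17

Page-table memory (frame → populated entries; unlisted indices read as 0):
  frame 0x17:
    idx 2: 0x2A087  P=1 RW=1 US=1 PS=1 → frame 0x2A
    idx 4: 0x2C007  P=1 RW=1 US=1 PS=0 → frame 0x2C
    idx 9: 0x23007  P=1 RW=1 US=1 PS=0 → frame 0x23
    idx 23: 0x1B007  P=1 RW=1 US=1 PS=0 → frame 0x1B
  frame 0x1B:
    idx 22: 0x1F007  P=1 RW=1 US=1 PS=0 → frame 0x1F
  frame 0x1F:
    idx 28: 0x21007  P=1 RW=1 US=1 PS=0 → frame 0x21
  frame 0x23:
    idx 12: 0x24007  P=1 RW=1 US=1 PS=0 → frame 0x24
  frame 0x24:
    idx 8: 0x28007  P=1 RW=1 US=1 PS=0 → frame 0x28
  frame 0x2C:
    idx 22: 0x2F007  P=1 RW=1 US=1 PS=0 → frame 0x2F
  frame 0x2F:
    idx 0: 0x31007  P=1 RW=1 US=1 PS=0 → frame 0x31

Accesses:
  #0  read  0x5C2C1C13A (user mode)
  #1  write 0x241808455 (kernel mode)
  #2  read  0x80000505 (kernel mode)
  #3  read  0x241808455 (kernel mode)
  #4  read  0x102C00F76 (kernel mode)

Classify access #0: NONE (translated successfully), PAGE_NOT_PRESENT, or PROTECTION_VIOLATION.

Per-access translation:
#0 VA=0x5C2C1C13A (r,user):
  L0: frame=0x17 idx=23 entry=0x1B007 [P=1 RW=1 US=1 PS=0]
  L1: frame=0x1B idx=22 entry=0x1F007 [P=1 RW=1 US=1 PS=0]
  L2: frame=0x1F idx=28 entry=0x21007 [P=1 RW=1 US=1 PS=0]
  ⇒ phys 0x2113A  [3 reads]
#1 VA=0x241808455 (w,kernel):
  L0: frame=0x17 idx=9 entry=0x23007 [P=1 RW=1 US=1 PS=0]
  L1: frame=0x23 idx=12 entry=0x24007 [P=1 RW=1 US=1 PS=0]
  L2: frame=0x24 idx=8 entry=0x28007 [P=1 RW=1 US=1 PS=0]
  ⇒ phys 0x28455  [3 reads]
#2 VA=0x80000505 (r,kernel):
  L0: frame=0x17 idx=2 entry=0x2A087 [P=1 RW=1 US=1 PS=1]
  ⇒ phys 0x2A505 (huge @L0)  [1 reads]
#3 VA=0x241808455 (r,kernel):
  TLB hit vpn=0x241808 → PA=0x28455
#4 VA=0x102C00F76 (r,kernel):
  L0: frame=0x17 idx=4 entry=0x2C007 [P=1 RW=1 US=1 PS=0]
  L1: frame=0x2C idx=22 entry=0x2F007 [P=1 RW=1 US=1 PS=0]
  L2: frame=0x2F idx=0 entry=0x31007 [P=1 RW=1 US=1 PS=0]
  ⇒ phys 0x31F76  [3 reads]

Access #0 fault: NONE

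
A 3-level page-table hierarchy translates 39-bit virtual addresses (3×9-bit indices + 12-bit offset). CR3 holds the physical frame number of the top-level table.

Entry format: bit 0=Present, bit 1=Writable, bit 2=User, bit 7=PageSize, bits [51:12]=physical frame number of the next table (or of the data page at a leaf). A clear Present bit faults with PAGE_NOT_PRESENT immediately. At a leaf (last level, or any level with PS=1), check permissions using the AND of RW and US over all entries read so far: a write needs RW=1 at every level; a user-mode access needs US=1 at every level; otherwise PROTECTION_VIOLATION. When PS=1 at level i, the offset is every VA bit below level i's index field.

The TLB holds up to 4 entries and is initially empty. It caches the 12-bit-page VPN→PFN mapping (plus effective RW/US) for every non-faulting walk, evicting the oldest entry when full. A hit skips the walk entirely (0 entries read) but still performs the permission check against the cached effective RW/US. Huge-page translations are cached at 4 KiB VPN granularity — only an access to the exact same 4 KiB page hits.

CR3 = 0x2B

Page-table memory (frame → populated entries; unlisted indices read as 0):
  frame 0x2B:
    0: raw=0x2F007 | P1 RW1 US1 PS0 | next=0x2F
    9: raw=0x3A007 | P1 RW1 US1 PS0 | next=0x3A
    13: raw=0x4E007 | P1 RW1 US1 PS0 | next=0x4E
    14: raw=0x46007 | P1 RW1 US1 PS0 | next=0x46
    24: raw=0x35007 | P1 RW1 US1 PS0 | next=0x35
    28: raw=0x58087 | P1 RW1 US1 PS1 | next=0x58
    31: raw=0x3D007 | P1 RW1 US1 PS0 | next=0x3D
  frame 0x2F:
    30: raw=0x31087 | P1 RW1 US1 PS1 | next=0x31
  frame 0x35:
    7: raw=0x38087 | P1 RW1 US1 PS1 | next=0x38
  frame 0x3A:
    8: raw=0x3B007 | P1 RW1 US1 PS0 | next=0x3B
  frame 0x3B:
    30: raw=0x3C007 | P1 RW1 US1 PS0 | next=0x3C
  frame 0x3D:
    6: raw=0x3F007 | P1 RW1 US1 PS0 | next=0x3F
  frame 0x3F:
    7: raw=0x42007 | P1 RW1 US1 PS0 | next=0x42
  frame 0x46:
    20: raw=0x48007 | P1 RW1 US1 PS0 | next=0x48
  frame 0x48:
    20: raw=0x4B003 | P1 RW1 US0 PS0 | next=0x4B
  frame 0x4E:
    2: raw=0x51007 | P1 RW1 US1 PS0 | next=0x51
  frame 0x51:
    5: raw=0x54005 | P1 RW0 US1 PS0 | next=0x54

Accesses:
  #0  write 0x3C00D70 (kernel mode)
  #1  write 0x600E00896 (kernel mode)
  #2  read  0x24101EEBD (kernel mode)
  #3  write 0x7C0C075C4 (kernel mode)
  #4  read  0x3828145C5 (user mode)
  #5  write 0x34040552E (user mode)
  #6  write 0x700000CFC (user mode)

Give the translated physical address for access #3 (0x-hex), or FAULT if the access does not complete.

Walk each access:
#0 VA=0x3C00D70 (w,kernel):
  L0: frame=0x2B idx=0 entry=0x2F007 [P=1 RW=1 US=1 PS=0]
  L1: frame=0x2F idx=30 entry=0x31087 [P=1 RW=1 US=1 PS=1]
  → PA=0x31D70 (huge @L1)  (2 entries read)
#1 VA=0x600E00896 (w,kernel):
  L0: frame=0x2B idx=24 entry=0x35007 [P=1 RW=1 US=1 PS=0]
  L1: frame=0x35 idx=7 entry=0x38087 [P=1 RW=1 US=1 PS=1]
  → PA=0x38896 (huge @L1)  (2 entries read)
#2 VA=0x24101EEBD (r,kernel):
  L0: frame=0x2B idx=9 entry=0x3A007 [P=1 RW=1 US=1 PS=0]
  L1: frame=0x3A idx=8 entry=0x3B007 [P=1 RW=1 US=1 PS=0]
  L2: frame=0x3B idx=30 entry=0x3C007 [P=1 RW=1 US=1 PS=0]
  → PA=0x3CEBD  (3 entries read)
#3 VA=0x7C0C075C4 (w,kernel):
  L0: frame=0x2B idx=31 entry=0x3D007 [P=1 RW=1 US=1 PS=0]
  L1: frame=0x3D idx=6 entry=0x3F007 [P=1 RW=1 US=1 PS=0]
  L2: frame=0x3F idx=7 entry=0x42007 [P=1 RW=1 US=1 PS=0]
  → PA=0x425C4  (3 entries read)
#4 VA=0x3828145C5 (r,user):
  L0: frame=0x2B idx=14 entry=0x46007 [P=1 RW=1 US=1 PS=0]
  L1: frame=0x46 idx=20 entry=0x48007 [P=1 RW=1 US=1 PS=0]
  L2: frame=0x48 idx=20 entry=0x4B003 [P=1 RW=1 US=0 PS=0]
  → PROTECTION_VIOLATION  (3 entries read)
#5 VA=0x34040552E (w,user):
  L0: frame=0x2B idx=13 entry=0x4E007 [P=1 RW=1 US=1 PS=0]
  L1: frame=0x4E idx=2 entry=0x51007 [P=1 RW=1 US=1 PS=0]
  L2: frame=0x51 idx=5 entry=0x54005 [P=1 RW=0 US=1 PS=0]
  → PROTECTION_VIOLATION  (3 entries read)
#6 VA=0x700000CFC (w,user):
  L0: frame=0x2B idx=28 entry=0x58087 [P=1 RW=1 US=1 PS=1]
  → PA=0x58CFC (huge @L0)  (1 entries read)

Access #3 PA: 0x425C4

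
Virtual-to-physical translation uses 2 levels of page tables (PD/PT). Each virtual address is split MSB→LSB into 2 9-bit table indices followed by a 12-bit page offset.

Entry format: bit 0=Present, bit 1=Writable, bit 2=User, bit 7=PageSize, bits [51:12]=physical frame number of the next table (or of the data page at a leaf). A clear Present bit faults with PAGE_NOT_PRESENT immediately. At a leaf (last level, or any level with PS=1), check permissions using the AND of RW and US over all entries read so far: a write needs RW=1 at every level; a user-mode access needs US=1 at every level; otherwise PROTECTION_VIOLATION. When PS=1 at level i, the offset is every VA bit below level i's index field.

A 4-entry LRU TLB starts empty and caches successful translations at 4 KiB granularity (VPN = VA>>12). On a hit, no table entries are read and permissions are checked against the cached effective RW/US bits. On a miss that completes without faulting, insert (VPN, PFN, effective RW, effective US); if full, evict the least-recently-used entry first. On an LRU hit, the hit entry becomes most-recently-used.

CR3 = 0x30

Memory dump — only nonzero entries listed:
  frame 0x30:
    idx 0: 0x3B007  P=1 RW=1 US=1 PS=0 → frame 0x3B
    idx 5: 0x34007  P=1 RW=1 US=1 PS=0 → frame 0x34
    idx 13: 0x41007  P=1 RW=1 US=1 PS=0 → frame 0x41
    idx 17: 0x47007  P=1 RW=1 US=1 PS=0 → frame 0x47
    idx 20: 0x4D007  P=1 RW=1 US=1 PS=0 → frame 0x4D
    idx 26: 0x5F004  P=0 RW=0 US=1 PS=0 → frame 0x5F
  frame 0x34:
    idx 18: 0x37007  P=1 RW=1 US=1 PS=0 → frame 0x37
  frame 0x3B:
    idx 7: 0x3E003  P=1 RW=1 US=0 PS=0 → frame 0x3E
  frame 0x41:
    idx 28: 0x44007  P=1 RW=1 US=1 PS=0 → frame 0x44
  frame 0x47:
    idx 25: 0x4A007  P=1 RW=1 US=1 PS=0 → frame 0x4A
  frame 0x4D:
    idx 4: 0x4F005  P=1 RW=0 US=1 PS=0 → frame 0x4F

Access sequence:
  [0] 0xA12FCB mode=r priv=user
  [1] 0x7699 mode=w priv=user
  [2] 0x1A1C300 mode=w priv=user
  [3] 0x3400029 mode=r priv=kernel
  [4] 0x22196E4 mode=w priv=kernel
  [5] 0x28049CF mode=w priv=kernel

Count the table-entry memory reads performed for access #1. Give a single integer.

Trace:
#0 VA=0xA12FCB (r,user):
  [0] read 0x30 idx=5: raw=0x34007 flags P=1 W=1 U=1 S=0
  [1] read 0x34 idx=18: raw=0x37007 flags P=1 W=1 U=1 S=0
  ✓ 0x37FCB  — 2 lookups
#1 VA=0x7699 (w,user):
  [0] read 0x30 idx=0: raw=0x3B007 flags P=1 W=1 U=1 S=0
  [1] read 0x3B idx=7: raw=0x3E003 flags P=1 W=1 U=0 S=0
  ✗ PROTECTION_VIOLATION  [2 reads]
#2 VA=0x1A1C300 (w,user):
  [0] read 0x30 idx=13: raw=0x41007 flags P=1 W=1 U=1 S=0
  [1] read 0x41 idx=28: raw=0x44007 flags P=1 W=1 U=1 S=0
  ✓ 0x44300  — 2 lookups
#3 VA=0x3400029 (r,kernel):
  [0] read 0x30 idx=26: raw=0x5F004 flags P=0 W=0 U=1 S=0
  ✗ PAGE_NOT_PRESENT  [1 reads]
#4 VA=0x22196E4 (w,kernel):
  [0] read 0x30 idx=17: raw=0x47007 flags P=1 W=1 U=1 S=0
  [1] read 0x47 idx=25: raw=0x4A007 flags P=1 W=1 U=1 S=0
  ✓ 0x4A6E4  — 2 lookups
#5 VA=0x28049CF (w,kernel):
  [0] read 0x30 idx=20: raw=0x4D007 flags P=1 W=1 U=1 S=0
  [1] read 0x4D idx=4: raw=0x4F005 flags P=1 W=0 U=1 S=0
  ✗ PROTECTION_VIOLATION  [2 reads]

Entries read for #1: 2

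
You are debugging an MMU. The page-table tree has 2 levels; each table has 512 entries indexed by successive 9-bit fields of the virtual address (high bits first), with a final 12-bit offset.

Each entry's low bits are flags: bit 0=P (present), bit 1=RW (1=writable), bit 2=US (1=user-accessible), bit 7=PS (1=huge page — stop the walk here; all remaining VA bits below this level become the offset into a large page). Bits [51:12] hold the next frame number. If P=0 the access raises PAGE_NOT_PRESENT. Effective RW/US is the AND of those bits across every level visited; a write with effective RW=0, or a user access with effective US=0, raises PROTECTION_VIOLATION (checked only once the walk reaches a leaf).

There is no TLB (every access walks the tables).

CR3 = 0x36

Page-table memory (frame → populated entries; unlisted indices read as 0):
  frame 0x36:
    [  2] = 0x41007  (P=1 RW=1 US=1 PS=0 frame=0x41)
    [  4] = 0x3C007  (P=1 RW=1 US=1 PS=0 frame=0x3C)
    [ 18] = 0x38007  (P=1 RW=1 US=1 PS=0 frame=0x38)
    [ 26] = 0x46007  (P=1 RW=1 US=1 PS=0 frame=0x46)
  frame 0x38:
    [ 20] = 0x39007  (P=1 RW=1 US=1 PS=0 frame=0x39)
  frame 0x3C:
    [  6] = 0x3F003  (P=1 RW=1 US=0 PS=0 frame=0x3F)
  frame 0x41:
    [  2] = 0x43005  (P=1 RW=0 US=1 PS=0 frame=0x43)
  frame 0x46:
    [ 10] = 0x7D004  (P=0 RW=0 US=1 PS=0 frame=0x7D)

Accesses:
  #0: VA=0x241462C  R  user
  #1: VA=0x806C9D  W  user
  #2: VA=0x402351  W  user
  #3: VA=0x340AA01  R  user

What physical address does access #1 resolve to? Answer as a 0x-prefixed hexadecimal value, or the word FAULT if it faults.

Per-access translation:
#0 VA=0x241462C (r,user):
  L0 @0x36[18] → 0x38007  P=1,RW=1,US=1,PS=0
  L1 @0x38[20] → 0x39007  P=1,RW=1,US=1,PS=0
  → PA=0x3962C  (2 entries read)
#1 VA=0x806C9D (w,user):
  L0 @0x36[4] → 0x3C007  P=1,RW=1,US=1,PS=0
  L1 @0x3C[6] → 0x3F003  P=1,RW=1,US=0,PS=0
  → PROTECTION_VIOLATION  (2 entries read)
#2 VA=0x402351 (w,user):
  L0 @0x36[2] → 0x41007  P=1,RW=1,US=1,PS=0
  L1 @0x41[2] → 0x43005  P=1,RW=0,US=1,PS=0
  → PROTECTION_VIOLATION  (2 entries read)
#3 VA=0x340AA01 (r,user):
  L0 @0x36[26] → 0x46007  P=1,RW=1,US=1,PS=0
  L1 @0x46[10] → 0x7D004  P=0,RW=0,US=1,PS=0
  → PAGE_NOT_PRESENT  (2 entries read)

Access #1 PA: FAULT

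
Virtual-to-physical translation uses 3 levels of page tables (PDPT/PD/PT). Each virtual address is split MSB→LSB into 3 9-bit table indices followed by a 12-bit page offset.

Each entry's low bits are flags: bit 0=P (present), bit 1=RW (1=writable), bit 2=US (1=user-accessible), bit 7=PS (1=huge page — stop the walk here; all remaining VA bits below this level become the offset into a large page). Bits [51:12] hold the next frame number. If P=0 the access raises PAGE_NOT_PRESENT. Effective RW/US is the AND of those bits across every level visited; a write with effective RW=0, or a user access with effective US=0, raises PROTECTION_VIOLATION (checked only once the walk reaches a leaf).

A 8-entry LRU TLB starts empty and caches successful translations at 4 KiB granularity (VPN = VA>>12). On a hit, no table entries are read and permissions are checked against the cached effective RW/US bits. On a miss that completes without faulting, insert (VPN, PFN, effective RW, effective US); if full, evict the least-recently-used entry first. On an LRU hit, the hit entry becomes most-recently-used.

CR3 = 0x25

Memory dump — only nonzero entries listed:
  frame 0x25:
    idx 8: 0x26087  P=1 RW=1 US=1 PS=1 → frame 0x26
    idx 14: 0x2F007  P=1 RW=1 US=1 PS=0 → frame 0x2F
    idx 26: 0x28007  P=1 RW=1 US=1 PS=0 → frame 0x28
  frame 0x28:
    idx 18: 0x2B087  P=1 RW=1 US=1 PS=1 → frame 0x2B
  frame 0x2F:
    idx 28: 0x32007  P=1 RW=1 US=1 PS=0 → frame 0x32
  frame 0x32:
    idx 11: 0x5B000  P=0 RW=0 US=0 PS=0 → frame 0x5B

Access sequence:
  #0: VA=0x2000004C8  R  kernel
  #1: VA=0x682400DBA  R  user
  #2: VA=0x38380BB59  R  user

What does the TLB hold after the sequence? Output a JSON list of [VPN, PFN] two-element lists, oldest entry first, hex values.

Per-access translation:
#0 VA=0x2000004C8 (r,kernel):
  [0] read 0x25 idx=8: raw=0x26087 flags P=1 W=1 U=1 S=1
  ✓ 0x264C8 (huge @L0)  — 1 lookups
#1 VA=0x682400DBA (r,user):
  [0] read 0x25 idx=26: raw=0x28007 flags P=1 W=1 U=1 S=0
  [1] read 0x28 idx=18: raw=0x2B087 flags P=1 W=1 U=1 S=1
  ✓ 0x2BDBA (huge @L1)  — 2 lookups
#2 VA=0x38380BB59 (r,user):
  [0] read 0x25 idx=14: raw=0x2F007 flags P=1 W=1 U=1 S=0
  [1] read 0x2F idx=28: raw=0x32007 flags P=1 W=1 U=1 S=0
  [2] read 0x32 idx=11: raw=0x5B000 flags P=0 W=0 U=0 S=0
  ✗ PAGE_NOT_PRESENT  [3 reads]

TLB: [["0x200000", "0x26"], ["0x682400", "0x2B"]]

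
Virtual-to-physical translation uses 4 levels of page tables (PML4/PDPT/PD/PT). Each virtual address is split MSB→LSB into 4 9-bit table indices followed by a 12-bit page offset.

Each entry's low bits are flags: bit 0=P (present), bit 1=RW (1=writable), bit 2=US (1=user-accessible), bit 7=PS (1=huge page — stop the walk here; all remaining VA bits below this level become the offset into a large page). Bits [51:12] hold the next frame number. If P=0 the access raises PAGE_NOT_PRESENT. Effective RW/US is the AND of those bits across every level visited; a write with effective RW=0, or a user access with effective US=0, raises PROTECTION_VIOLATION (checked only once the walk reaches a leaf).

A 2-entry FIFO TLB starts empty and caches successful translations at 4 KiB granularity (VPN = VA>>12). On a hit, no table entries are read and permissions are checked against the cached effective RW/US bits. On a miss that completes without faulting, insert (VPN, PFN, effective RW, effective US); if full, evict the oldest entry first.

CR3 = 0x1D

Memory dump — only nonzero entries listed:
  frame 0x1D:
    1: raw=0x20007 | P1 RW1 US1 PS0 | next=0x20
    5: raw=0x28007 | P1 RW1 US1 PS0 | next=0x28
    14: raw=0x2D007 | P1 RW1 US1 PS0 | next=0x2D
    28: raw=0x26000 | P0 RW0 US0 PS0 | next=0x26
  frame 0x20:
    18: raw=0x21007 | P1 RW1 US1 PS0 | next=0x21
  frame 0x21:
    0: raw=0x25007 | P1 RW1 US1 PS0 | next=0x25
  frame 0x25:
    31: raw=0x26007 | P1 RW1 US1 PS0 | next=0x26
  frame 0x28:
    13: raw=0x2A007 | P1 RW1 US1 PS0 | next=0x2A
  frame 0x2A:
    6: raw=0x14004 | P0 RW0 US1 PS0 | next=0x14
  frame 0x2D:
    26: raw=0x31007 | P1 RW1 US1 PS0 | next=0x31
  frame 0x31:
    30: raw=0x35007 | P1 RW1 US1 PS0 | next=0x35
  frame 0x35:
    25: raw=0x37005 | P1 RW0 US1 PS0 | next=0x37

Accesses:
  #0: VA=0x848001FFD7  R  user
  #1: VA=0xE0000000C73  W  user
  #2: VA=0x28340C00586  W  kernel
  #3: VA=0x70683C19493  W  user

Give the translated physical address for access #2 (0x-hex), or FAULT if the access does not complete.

Trace:
#0 VA=0x848001FFD7 (r,user):
  [0] read 0x1D idx=1: raw=0x20007 flags P=1 W=1 U=1 S=0
  [1] read 0x20 idx=18: raw=0x21007 flags P=1 W=1 U=1 S=0
  [2] read 0x21 idx=0: raw=0x25007 flags P=1 W=1 U=1 S=0
  [3] read 0x25 idx=31: raw=0x26007 flags P=1 W=1 U=1 S=0
  → PA=0x26FD7  (4 entries read)
#1 VA=0xE0000000C73 (w,user):
  [0] read 0x1D idx=28: raw=0x26000 flags P=0 W=0 U=0 S=0
  ✗ PAGE_NOT_PRESENT  [1 reads]
#2 VA=0x28340C00586 (w,kernel):
  [0] read 0x1D idx=5: raw=0x28007 flags P=1 W=1 U=1 S=0
  [1] read 0x28 idx=13: raw=0x2A007 flags P=1 W=1 U=1 S=0
  [2] read 0x2A idx=6: raw=0x14004 flags P=0 W=0 U=1 S=0
  ✗ PAGE_NOT_PRESENT  [3 reads]
#3 VA=0x70683C19493 (w,user):
  [0] read 0x1D idx=14: raw=0x2D007 flags P=1 W=1 U=1 S=0
  [1] read 0x2D idx=26: raw=0x31007 flags P=1 W=1 U=1 S=0
  [2] read 0x31 idx=30: raw=0x35007 flags P=1 W=1 U=1 S=0
  [3] read 0x35 idx=25: raw=0x37005 flags P=1 W=0 U=1 S=0
  ✗ PROTECTION_VIOLATION  [4 reads]

Access #2 PA: FAULT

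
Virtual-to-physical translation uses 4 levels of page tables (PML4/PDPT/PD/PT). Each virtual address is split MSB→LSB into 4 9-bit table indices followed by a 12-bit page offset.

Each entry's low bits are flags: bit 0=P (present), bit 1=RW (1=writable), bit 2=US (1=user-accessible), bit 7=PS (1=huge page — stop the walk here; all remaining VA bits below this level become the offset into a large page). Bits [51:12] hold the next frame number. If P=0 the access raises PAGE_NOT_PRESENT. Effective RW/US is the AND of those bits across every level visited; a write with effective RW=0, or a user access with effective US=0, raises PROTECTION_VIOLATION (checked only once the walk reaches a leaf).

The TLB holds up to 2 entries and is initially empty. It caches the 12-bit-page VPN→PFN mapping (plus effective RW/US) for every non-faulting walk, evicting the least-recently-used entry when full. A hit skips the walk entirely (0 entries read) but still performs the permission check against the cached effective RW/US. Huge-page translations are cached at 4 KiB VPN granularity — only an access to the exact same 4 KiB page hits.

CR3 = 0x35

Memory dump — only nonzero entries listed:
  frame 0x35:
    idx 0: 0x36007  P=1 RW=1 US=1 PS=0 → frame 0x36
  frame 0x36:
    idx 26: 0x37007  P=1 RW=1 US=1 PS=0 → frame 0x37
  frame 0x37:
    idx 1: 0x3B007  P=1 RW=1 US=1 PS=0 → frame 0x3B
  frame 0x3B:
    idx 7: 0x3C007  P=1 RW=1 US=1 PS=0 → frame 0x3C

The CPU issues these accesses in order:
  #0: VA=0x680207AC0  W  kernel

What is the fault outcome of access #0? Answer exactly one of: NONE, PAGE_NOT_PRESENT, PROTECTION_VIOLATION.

Per-access translation:
#0 VA=0x680207AC0 (w,kernel):
  L0 @0x35[0] → 0x36007  P=1,RW=1,US=1,PS=0
  L1 @0x36[26] → 0x37007  P=1,RW=1,US=1,PS=0
  L2 @0x37[1] → 0x3B007  P=1,RW=1,US=1,PS=0
  L3 @0x3B[7] → 0x3C007  P=1,RW=1,US=1,PS=0
  → PA=0x3CAC0  (4 entries read)

Access #0 fault: NONE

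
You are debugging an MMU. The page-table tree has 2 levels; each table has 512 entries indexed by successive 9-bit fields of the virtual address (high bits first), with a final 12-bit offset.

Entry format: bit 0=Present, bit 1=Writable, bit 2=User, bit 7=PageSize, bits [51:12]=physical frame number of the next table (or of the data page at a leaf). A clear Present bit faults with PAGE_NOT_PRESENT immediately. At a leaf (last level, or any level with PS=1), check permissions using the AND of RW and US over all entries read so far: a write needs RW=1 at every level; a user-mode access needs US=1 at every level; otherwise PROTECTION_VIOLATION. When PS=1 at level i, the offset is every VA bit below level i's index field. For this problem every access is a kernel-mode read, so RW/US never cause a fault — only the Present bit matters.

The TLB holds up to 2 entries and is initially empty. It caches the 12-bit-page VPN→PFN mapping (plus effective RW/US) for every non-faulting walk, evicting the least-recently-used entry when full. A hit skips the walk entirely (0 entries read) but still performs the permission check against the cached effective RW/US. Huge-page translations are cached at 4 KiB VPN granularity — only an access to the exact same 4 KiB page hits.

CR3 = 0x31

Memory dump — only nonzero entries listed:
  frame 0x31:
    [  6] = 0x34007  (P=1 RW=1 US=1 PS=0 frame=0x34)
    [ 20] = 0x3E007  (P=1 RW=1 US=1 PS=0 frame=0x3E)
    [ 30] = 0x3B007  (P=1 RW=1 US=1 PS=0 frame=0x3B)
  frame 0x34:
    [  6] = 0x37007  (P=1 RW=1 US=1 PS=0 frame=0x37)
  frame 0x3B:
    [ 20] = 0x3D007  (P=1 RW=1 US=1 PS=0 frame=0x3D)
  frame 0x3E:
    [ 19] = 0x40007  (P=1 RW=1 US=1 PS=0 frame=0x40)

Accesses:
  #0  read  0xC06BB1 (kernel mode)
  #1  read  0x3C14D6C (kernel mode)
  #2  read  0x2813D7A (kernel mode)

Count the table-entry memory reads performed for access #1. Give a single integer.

Per-access translation:
#0 VA=0xC06BB1 (r,kernel):
  [0] read 0x31 idx=6: raw=0x34007 flags P=1 W=1 U=1 S=0
  [1] read 0x34 idx=6: raw=0x37007 flags P=1 W=1 U=1 S=0
  → PA=0x37BB1  (2 entries read)
#1 VA=0x3C14D6C (r,kernel):
  [0] read 0x31 idx=30: raw=0x3B007 flags P=1 W=1 U=1 S=0
  [1] read 0x3B idx=20: raw=0x3D007 flags P=1 W=1 U=1 S=0
  → PA=0x3DD6C  (2 entries read)
#2 VA=0x2813D7A (r,kernel):
  [0] read 0x31 idx=20: raw=0x3E007 flags P=1 W=1 U=1 S=0
  [1] read 0x3E idx=19: raw=0x40007 flags P=1 W=1 U=1 S=0
  → PA=0x40D7A  (2 entries read)

Entries read for #1: 2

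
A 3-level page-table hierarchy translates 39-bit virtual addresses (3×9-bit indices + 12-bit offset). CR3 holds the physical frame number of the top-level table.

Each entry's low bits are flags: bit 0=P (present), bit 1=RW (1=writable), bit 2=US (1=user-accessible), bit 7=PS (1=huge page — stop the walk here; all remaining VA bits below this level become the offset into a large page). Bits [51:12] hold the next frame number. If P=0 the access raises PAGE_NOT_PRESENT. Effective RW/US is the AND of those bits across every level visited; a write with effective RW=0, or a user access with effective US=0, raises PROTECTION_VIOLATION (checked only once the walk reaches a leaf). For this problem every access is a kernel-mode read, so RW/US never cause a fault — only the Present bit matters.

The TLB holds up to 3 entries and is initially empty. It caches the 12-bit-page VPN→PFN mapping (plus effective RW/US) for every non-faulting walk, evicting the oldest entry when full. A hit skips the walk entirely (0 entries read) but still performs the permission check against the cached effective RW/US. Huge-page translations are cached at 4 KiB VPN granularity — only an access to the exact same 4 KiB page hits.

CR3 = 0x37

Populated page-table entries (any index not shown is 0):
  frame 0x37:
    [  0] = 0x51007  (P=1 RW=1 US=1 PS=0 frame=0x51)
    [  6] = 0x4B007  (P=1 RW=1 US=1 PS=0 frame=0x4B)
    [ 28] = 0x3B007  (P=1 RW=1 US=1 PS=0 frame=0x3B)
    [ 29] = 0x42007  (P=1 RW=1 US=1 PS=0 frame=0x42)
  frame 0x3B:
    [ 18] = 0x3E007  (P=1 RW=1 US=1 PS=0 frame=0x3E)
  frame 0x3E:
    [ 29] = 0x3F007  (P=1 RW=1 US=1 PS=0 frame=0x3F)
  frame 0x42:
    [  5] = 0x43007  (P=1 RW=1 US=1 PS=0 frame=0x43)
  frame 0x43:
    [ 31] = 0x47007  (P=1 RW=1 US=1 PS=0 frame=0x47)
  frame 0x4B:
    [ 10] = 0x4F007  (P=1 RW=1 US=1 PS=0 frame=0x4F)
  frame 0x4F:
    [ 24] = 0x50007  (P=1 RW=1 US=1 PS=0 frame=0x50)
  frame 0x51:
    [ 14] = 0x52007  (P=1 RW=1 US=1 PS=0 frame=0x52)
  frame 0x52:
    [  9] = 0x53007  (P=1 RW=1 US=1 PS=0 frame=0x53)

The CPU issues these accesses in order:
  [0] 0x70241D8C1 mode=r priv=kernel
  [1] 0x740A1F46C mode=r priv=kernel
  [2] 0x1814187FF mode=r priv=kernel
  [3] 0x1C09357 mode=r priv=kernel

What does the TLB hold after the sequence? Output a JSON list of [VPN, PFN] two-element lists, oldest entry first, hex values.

Walk each access:
#0 VA=0x70241D8C1 (r,kernel):
  L0 @0x37[28] → 0x3B007  P=1,RW=1,US=1,PS=0
  L1 @0x3B[18] → 0x3E007  P=1,RW=1,US=1,PS=0
  L2 @0x3E[29] → 0x3F007  P=1,RW=1,US=1,PS=0
  ⇒ phys 0x3F8C1  [3 reads]
#1 VA=0x740A1F46C (r,kernel):
  L0 @0x37[29] → 0x42007  P=1,RW=1,US=1,PS=0
  L1 @0x42[5] → 0x43007  P=1,RW=1,US=1,PS=0
  L2 @0x43[31] → 0x47007  P=1,RW=1,US=1,PS=0
  ⇒ phys 0x4746C  [3 reads]
#2 VA=0x1814187FF (r,kernel):
  L0 @0x37[6] → 0x4B007  P=1,RW=1,US=1,PS=0
  L1 @0x4B[10] → 0x4F007  P=1,RW=1,US=1,PS=0
  L2 @0x4F[24] → 0x50007  P=1,RW=1,US=1,PS=0
  ⇒ phys 0x507FF  [3 reads]
#3 VA=0x1C09357 (r,kernel):
  L0 @0x37[0] → 0x51007  P=1,RW=1,US=1,PS=0
  L1 @0x51[14] → 0x52007  P=1,RW=1,US=1,PS=0
  L2 @0x52[9] → 0x53007  P=1,RW=1,US=1,PS=0
  ⇒ phys 0x53357  [3 reads]

TLB: [["0x740A1F", "0x47"], ["0x181418", "0x50"], ["0x1C09", "0x53"]]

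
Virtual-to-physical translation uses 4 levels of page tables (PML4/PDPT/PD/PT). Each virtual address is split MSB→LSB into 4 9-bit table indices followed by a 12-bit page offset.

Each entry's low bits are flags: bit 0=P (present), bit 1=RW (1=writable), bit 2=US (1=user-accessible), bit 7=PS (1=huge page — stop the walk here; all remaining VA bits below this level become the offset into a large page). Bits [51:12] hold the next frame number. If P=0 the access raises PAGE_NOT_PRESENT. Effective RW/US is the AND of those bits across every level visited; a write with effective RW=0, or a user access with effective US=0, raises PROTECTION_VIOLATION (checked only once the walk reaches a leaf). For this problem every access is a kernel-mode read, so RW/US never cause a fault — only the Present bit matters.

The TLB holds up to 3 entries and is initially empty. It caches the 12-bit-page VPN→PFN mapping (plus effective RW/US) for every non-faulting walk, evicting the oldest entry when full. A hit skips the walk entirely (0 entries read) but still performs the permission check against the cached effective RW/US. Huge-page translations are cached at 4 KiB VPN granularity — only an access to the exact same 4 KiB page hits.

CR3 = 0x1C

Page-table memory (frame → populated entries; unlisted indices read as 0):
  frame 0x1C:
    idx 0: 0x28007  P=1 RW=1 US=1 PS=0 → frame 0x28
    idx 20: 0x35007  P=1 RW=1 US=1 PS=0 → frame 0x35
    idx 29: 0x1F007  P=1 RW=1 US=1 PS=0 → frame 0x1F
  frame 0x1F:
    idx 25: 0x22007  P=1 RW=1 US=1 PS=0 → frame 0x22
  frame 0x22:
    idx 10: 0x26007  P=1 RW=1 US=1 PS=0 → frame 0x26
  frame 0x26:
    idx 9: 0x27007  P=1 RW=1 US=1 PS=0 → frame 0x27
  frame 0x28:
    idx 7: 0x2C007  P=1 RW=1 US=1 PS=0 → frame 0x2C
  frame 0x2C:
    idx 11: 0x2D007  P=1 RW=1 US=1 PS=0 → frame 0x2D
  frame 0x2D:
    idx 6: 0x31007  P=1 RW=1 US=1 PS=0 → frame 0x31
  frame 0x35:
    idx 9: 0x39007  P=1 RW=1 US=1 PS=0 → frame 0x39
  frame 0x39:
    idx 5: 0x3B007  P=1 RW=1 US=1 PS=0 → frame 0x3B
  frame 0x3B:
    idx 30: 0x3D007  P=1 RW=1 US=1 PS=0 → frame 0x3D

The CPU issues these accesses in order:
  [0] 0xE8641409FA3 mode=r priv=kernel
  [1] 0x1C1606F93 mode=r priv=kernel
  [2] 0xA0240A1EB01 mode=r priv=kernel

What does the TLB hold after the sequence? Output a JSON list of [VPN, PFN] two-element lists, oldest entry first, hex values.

Per-access translation:
#0 VA=0xE8641409FA3 (r,kernel):
  L0: frame=0x1C idx=29 entry=0x1F007 [P=1 RW=1 US=1 PS=0]
  L1: frame=0x1F idx=25 entry=0x22007 [P=1 RW=1 US=1 PS=0]
  L2: frame=0x22 idx=10 entry=0x26007 [P=1 RW=1 US=1 PS=0]
  L3: frame=0x26 idx=9 entry=0x27007 [P=1 RW=1 US=1 PS=0]
  ⇒ phys 0x27FA3  [4 reads]
#1 VA=0x1C1606F93 (r,kernel):
  L0: frame=0x1C idx=0 entry=0x28007 [P=1 RW=1 US=1 PS=0]
  L1: frame=0x28 idx=7 entry=0x2C007 [P=1 RW=1 US=1 PS=0]
  L2: frame=0x2C idx=11 entry=0x2D007 [P=1 RW=1 US=1 PS=0]
  L3: frame=0x2D idx=6 entry=0x31007 [P=1 RW=1 US=1 PS=0]
  ⇒ phys 0x31F93  [4 reads]
#2 VA=0xA0240A1EB01 (r,kernel):
  L0: frame=0x1C idx=20 entry=0x35007 [P=1 RW=1 US=1 PS=0]
  L1: frame=0x35 idx=9 entry=0x39007 [P=1 RW=1 US=1 PS=0]
  L2: frame=0x39 idx=5 entry=0x3B007 [P=1 RW=1 US=1 PS=0]
  L3: frame=0x3B idx=30 entry=0x3D007 [P=1 RW=1 US=1 PS=0]
  ⇒ phys 0x3DB01  [4 reads]

TLB: [["0xE8641409", "0x27"], ["0x1C1606", "0x31"], ["0xA0240A1E", "0x3D"]]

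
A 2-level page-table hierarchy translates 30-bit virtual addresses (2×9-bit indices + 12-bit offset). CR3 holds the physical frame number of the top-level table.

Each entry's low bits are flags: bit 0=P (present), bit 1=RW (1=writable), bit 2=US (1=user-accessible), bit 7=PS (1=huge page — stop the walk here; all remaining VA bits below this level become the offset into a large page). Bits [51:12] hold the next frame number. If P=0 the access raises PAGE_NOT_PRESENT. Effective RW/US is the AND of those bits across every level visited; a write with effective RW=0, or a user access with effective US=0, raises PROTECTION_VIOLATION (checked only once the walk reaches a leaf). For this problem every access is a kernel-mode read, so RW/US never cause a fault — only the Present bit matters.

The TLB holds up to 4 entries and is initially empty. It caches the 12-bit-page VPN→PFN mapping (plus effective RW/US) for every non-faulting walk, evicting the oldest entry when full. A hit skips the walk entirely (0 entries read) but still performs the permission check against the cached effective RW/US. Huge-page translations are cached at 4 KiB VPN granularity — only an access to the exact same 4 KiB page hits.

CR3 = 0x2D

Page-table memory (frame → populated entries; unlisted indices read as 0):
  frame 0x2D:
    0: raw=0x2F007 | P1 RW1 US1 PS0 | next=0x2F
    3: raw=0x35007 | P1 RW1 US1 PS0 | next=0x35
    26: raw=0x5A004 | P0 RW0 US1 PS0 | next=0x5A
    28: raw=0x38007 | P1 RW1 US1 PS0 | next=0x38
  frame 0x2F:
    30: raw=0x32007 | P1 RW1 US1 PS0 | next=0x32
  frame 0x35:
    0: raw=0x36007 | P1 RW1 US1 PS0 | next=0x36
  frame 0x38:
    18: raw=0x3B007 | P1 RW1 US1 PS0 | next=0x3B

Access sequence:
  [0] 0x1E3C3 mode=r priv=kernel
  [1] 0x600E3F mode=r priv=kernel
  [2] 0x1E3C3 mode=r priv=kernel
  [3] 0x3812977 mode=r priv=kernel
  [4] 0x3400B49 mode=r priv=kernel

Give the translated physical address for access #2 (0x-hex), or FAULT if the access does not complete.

Per-access translation:
#0 VA=0x1E3C3 (r,kernel):
  [0] read 0x2D idx=0: raw=0x2F007 flags P=1 W=1 U=1 S=0
  [1] read 0x2F idx=30: raw=0x32007 flags P=1 W=1 U=1 S=0
  ✓ 0x323C3  — 2 lookups
#1 VA=0x600E3F (r,kernel):
  [0] read 0x2D idx=3: raw=0x35007 flags P=1 W=1 U=1 S=0
  [1] read 0x35 idx=0: raw=0x36007 flags P=1 W=1 U=1 S=0
  ✓ 0x36E3F  — 2 lookups
#2 VA=0x1E3C3 (r,kernel):
  TLB hit vpn=0x1E → PA=0x323C3
#3 VA=0x3812977 (r,kernel):
  [0] read 0x2D idx=28: raw=0x38007 flags P=1 W=1 U=1 S=0
  [1] read 0x38 idx=18: raw=0x3B007 flags P=1 W=1 U=1 S=0
  ✓ 0x3B977  — 2 lookups
#4 VA=0x3400B49 (r,kernel):
  [0] read 0x2D idx=26: raw=0x5A004 flags P=0 W=0 U=1 S=0
  ✗ PAGE_NOT_PRESENT  [1 reads]

Access #2 PA: 0x323C3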